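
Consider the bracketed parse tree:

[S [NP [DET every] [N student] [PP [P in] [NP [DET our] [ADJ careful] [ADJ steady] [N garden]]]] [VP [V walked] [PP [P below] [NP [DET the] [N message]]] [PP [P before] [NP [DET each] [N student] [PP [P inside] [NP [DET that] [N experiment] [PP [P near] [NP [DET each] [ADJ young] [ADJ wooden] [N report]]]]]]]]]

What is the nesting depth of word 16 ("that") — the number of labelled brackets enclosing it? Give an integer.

Path from the root down to the word: S → VP → PP → NP → PP → NP → DET. That is 7 enclosing brackets.

7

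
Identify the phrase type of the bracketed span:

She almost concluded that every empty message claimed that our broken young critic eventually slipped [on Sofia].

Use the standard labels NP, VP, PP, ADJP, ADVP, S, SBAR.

"on" is the head of the bracketed span, so the span is a prepositional phrase: PP.

PP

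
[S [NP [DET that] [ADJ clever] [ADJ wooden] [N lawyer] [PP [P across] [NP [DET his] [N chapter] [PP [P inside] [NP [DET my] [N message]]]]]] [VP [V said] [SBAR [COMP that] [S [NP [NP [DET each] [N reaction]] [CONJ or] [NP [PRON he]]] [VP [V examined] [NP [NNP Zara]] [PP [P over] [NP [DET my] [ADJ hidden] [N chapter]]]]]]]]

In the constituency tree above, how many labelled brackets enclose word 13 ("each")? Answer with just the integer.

7

The word sits inside DET, which is inside NP, inside NP, inside S, inside SBAR, inside VP, inside S — 7 brackets in all.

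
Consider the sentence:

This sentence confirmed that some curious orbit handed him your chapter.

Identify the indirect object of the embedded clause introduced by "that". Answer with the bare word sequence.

The verb of the embedded clause introduced by "that" is "handed"; its indirect object is the NP "him".

him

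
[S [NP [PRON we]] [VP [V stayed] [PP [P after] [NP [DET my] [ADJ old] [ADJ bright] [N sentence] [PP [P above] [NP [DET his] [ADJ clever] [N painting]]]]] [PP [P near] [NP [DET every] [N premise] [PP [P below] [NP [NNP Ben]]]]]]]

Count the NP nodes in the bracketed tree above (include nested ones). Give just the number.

5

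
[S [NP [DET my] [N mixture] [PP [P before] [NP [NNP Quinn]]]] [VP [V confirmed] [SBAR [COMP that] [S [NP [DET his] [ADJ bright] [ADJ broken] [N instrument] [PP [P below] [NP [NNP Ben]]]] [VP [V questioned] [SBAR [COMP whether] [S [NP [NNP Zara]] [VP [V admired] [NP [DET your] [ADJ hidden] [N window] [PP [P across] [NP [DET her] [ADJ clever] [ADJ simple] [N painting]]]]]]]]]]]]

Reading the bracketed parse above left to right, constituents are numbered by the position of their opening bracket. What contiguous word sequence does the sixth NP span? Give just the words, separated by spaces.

In left-to-right order the NP constituents are "my mixture before Quinn"; "Quinn"; "his bright broken instrument below Ben"; "Ben"; "Zara"; "your hidden window across her clever simple painting"; "her clever simple painting". Number 6 is "your hidden window across her clever simple painting".

your hidden window across her clever simple painting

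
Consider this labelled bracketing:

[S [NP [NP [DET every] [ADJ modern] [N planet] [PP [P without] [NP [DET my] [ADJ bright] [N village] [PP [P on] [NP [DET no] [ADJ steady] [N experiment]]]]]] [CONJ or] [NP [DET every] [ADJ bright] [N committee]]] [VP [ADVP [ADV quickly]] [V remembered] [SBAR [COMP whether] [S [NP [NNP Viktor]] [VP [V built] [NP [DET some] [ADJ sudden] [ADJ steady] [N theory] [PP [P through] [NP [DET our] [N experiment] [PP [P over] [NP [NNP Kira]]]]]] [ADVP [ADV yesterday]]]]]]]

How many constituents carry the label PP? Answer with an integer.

4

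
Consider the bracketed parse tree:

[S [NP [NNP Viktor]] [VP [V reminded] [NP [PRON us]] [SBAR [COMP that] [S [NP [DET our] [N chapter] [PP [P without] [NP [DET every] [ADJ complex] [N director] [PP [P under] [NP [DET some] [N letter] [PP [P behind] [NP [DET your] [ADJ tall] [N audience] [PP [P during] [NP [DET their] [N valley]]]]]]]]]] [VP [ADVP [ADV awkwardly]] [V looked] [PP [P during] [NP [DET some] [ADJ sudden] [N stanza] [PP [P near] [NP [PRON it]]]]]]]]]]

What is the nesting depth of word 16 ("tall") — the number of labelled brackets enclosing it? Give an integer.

Counting open brackets not yet closed at "tall": [S [VP [SBAR [S [NP [PP [NP [PP [NP [PP [NP [ADJ = 12.

12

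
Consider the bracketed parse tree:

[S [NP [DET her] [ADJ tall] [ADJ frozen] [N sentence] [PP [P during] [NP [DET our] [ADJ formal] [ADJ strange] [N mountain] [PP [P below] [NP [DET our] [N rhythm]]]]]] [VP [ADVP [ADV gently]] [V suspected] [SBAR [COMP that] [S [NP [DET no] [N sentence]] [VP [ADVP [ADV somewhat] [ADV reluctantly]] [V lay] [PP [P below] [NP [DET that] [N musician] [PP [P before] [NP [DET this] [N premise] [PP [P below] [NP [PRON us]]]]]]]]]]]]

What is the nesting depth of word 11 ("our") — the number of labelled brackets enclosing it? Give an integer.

7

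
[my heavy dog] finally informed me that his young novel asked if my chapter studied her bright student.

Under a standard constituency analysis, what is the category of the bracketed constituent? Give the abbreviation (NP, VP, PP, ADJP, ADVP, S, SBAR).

NP

The span is built around the noun "dog" — a noun phrase (NP).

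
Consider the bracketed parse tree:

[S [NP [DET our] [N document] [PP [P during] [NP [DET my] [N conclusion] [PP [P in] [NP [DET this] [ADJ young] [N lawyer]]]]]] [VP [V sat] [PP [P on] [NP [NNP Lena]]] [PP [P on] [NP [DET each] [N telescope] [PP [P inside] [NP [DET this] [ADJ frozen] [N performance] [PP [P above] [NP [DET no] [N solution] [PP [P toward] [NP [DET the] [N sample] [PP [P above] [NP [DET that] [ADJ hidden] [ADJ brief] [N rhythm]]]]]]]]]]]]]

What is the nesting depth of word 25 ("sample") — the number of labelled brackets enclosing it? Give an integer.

11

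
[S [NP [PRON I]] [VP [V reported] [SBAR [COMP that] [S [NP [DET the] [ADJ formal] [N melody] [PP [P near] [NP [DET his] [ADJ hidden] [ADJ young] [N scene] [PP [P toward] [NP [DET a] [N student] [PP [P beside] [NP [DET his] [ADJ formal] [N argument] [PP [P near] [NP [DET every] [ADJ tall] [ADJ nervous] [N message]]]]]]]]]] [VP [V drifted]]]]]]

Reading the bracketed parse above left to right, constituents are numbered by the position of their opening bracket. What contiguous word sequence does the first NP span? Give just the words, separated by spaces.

I

The NP opening brackets appear, in order, over: "I"; "the formal melody near his hidden young scene toward a student beside his formal argument near every tall nervous message"; "his hidden young scene toward a student beside his formal argument near every tall nervous message"; "a student beside his formal argument near every tall nervous message"; "his formal argument near every tall nervous message"; "every tall nervous message". The first one spans "I".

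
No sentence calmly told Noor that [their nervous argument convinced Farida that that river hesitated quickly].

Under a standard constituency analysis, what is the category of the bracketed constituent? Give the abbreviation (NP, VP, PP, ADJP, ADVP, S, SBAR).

S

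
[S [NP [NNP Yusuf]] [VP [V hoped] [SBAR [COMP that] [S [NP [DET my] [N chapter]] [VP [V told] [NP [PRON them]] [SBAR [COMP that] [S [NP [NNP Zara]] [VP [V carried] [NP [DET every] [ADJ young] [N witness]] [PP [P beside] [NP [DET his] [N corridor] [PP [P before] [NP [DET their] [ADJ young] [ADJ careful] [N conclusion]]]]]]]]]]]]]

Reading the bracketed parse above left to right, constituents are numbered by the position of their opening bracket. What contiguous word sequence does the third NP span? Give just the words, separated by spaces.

them

The NP opening brackets appear, in order, over: "Yusuf"; "my chapter"; "them"; "Zara"; "every young witness"; "his corridor before their young careful conclusion"; "their young careful conclusion". The third one spans "them".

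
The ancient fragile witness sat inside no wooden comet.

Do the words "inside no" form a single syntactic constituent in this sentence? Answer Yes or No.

No

"inside" belongs to the preposition "inside" while "no" belongs to the noun phrase "no wooden comet"; a span that runs across that boundary is not a single phrase.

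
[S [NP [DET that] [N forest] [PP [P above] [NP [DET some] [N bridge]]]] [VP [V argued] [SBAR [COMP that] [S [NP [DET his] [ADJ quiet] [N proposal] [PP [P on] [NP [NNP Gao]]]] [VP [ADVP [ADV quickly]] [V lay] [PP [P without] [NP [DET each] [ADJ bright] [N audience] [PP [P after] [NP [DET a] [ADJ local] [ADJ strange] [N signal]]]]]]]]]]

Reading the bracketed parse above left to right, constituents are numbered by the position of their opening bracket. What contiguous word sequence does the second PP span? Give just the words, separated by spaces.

on Gao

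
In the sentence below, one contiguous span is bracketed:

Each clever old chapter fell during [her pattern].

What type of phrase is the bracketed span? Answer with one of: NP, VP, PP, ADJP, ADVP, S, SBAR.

"pattern" is the head of the bracketed span, so the span is a noun phrase: NP.

NP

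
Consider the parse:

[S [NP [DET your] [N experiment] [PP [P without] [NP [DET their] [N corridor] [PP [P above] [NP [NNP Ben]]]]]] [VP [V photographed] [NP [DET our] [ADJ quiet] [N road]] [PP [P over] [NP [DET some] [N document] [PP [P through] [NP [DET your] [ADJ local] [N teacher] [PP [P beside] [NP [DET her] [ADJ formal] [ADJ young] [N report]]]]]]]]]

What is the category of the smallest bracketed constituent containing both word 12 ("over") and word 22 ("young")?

Word 12 lies under S → VP → PP → P; word 22 lies under S → VP → PP → NP → PP → NP → PP → NP → ADJ. The lowest shared node is the PP.

PP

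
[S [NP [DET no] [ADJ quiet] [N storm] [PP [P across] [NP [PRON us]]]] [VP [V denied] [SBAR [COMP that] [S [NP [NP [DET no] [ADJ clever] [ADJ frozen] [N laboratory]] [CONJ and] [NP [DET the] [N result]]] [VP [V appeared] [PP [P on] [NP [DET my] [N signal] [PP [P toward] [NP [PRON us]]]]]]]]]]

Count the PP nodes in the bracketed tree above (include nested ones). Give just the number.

3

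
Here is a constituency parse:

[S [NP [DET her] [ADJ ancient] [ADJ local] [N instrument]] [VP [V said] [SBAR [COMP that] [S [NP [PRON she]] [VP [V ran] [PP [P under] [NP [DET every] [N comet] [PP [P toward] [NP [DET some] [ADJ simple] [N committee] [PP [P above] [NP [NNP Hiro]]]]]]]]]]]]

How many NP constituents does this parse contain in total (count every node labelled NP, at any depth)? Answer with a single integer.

5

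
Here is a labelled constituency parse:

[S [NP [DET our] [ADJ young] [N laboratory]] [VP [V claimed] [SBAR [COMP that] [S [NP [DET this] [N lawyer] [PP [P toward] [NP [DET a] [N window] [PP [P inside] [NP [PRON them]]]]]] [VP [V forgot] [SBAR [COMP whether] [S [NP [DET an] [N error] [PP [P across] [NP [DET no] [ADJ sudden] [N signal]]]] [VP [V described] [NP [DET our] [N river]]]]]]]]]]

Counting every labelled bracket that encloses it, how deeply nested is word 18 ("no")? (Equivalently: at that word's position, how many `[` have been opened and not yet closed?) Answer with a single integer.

Path from the root down to the word: S → VP → SBAR → S → VP → SBAR → S → NP → PP → NP → DET. That is 11 enclosing brackets.

11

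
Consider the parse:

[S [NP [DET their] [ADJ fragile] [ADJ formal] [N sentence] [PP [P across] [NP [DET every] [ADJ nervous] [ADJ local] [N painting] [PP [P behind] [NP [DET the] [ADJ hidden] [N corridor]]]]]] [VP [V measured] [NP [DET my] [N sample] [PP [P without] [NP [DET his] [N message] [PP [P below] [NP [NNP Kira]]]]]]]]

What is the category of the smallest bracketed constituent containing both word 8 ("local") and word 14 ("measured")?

Word 8 lies under S → NP → PP → NP → ADJ; word 14 lies under S → VP → V. The lowest shared node is the S.

S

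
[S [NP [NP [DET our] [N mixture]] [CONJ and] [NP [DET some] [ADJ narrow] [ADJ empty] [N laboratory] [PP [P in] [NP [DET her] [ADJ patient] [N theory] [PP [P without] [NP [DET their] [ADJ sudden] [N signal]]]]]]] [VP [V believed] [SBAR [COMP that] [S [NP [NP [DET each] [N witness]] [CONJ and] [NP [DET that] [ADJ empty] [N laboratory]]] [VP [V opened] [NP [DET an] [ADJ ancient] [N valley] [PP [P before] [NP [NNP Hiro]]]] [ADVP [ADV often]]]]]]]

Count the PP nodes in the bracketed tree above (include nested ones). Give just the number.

Scanning left to right, an opening `[PP` appears at word positions 8, 12, 28 — 3 in total.

3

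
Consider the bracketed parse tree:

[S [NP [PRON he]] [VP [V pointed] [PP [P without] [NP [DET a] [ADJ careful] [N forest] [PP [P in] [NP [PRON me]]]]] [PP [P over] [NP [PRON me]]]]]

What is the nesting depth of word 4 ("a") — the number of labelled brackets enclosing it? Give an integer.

The word sits inside DET, which is inside NP, inside PP, inside VP, inside S — 5 brackets in all.

5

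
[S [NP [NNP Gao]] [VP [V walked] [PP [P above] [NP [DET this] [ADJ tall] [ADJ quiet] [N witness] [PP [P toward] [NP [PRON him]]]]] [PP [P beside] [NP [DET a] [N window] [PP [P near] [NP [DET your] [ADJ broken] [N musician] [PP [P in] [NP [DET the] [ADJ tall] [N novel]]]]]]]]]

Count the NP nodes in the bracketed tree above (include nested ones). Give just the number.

6

The NP constituents are: [NP Gao]; [NP this tall quiet witness toward him]; [NP him]; [NP a window near your broken musician in the tall novel]; [NP your broken musician in the tall novel]; [NP the tall novel]. Total: 6.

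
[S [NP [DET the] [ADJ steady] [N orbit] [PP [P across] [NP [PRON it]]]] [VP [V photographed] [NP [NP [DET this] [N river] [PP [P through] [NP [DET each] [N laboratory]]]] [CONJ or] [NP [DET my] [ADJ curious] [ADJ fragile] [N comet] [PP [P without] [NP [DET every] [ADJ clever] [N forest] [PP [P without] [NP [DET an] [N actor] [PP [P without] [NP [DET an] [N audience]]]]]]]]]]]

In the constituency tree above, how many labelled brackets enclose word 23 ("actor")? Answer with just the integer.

9

Counting open brackets not yet closed at "actor": [S [VP [NP [NP [PP [NP [PP [NP [N = 9.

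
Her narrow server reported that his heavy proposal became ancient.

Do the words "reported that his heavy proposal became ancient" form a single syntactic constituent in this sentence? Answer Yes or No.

Yes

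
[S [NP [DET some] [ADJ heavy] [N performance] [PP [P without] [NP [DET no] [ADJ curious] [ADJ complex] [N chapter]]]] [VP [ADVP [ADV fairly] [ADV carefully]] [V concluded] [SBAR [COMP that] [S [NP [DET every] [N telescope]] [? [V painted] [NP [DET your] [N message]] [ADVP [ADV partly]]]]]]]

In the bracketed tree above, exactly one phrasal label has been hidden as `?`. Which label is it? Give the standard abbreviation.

VP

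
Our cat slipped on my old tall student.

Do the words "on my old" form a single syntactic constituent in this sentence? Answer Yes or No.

No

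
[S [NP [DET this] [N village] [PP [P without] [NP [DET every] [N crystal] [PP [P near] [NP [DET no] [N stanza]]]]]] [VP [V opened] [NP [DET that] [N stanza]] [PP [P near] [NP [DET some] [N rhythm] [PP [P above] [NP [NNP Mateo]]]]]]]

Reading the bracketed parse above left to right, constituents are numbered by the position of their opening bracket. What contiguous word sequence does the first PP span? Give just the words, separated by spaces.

without every crystal near no stanza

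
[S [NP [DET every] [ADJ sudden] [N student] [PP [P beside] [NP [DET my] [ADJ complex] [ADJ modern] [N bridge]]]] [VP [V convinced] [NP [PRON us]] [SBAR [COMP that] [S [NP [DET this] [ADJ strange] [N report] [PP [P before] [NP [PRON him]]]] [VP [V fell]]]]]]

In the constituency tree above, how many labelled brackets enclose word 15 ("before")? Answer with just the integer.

7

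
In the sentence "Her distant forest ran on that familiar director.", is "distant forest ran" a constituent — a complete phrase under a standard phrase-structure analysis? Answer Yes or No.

No

The sequence begins inside the noun phrase "her distant forest" and ends inside the verb phrase "ran on that familiar director"; it crosses a phrase boundary, so no single node in the tree spans exactly those words.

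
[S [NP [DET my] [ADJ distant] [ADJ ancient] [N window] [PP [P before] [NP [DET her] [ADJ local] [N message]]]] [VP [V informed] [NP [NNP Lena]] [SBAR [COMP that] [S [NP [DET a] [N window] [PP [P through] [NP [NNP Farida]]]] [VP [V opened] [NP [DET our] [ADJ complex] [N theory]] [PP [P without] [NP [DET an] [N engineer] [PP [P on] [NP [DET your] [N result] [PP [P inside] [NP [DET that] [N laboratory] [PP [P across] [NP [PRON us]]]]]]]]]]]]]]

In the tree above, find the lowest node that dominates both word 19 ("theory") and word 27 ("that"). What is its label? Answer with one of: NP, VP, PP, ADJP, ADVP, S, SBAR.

VP

The smallest bracket enclosing both words is [VP opened our complex theory without an engineer on your result inside that laboratory across us], so the label is VP.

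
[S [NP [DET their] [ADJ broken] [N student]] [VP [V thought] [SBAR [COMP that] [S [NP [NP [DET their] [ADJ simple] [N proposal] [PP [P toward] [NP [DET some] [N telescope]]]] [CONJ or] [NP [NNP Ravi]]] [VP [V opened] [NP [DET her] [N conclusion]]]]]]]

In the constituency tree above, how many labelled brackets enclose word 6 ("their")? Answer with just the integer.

7

Counting open brackets not yet closed at "their": [S [VP [SBAR [S [NP [NP [DET = 7.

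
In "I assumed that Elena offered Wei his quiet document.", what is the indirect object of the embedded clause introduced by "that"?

Wei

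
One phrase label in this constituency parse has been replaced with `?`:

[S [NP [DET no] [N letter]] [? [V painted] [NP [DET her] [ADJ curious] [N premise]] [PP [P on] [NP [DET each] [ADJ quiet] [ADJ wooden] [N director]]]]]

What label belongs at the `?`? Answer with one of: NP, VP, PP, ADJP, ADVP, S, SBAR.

The `?` node immediately contains: V 'painted', NP, PP. That is the internal structure of a verb phrase, so the label is VP.

VP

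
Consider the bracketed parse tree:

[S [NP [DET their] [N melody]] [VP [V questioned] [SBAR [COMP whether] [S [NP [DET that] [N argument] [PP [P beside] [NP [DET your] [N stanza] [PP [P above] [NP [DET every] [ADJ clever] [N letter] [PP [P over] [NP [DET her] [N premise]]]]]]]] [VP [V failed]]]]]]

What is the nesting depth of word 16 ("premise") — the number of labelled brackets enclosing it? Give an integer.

Path from the root down to the word: S → VP → SBAR → S → NP → PP → NP → PP → NP → PP → NP → N. That is 12 enclosing brackets.

12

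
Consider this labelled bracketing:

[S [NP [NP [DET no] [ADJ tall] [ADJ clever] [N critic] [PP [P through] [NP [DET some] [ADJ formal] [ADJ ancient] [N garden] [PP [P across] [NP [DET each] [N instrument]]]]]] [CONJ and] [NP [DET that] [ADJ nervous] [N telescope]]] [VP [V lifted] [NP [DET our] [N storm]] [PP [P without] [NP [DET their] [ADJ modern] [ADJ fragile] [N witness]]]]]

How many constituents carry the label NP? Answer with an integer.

7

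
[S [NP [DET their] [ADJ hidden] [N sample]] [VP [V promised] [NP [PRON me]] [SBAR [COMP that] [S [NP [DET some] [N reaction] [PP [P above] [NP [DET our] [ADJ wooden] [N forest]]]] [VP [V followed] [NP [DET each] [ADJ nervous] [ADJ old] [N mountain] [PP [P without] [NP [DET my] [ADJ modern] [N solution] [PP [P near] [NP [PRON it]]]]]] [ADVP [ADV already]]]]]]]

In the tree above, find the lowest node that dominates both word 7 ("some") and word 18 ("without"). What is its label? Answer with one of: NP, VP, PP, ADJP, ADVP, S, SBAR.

Both words fall inside [S some reaction above our wooden forest followed each nervous old mountain without my modern solution near it already] (words 7–24), and no smaller constituent contains them both. Label: S.

S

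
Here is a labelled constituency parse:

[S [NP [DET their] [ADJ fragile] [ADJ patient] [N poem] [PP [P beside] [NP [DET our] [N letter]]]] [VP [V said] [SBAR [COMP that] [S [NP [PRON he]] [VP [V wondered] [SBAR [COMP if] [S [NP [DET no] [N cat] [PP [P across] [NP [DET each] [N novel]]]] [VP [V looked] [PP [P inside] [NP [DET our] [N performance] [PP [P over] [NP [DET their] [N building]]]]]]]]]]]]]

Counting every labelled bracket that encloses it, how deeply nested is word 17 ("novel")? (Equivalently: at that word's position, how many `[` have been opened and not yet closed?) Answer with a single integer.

11

Counting open brackets not yet closed at "novel": [S [VP [SBAR [S [VP [SBAR [S [NP [PP [NP [N = 11.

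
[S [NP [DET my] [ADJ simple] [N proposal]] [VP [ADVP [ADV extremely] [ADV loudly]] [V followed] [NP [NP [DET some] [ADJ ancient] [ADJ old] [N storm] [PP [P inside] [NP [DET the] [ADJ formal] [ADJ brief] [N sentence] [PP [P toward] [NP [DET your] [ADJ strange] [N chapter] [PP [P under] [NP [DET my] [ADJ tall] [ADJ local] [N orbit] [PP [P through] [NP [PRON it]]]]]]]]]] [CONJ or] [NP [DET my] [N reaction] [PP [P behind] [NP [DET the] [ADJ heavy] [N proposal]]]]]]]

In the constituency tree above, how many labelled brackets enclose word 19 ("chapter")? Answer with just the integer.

Path from the root down to the word: S → VP → NP → NP → PP → NP → PP → NP → N. That is 9 enclosing brackets.

9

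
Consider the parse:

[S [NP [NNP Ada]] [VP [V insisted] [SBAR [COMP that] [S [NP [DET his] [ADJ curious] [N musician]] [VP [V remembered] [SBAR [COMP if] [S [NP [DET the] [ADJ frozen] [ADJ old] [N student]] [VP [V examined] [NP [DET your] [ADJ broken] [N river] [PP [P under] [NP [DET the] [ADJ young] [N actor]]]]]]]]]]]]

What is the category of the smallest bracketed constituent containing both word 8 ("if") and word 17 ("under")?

SBAR

Both words fall inside [SBAR if the frozen old student examined your broken river under the young actor] (words 8–20), and no smaller constituent contains them both. Label: SBAR.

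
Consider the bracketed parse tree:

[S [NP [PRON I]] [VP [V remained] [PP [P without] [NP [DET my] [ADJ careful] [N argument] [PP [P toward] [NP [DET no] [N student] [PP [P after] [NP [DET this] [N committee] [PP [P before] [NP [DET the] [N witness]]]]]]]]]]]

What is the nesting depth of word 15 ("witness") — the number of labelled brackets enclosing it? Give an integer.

11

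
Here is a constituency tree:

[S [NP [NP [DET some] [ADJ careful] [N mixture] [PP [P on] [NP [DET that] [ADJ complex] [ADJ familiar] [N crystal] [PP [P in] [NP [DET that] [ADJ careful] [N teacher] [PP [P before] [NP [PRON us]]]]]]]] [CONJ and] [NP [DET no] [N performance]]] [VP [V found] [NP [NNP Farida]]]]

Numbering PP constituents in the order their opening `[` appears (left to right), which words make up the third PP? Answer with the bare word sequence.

before us

In left-to-right order the PP constituents are "on that complex familiar crystal in that careful teacher before us"; "in that careful teacher before us"; "before us". Number 3 is "before us".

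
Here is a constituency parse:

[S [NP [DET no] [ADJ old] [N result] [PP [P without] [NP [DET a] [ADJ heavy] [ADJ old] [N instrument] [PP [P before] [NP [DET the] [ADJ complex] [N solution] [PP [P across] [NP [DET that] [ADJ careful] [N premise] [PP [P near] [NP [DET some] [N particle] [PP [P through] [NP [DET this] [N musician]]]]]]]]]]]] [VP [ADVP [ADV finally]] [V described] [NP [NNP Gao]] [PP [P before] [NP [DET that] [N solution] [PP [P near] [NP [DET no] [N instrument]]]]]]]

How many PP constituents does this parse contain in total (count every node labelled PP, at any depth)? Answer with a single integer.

7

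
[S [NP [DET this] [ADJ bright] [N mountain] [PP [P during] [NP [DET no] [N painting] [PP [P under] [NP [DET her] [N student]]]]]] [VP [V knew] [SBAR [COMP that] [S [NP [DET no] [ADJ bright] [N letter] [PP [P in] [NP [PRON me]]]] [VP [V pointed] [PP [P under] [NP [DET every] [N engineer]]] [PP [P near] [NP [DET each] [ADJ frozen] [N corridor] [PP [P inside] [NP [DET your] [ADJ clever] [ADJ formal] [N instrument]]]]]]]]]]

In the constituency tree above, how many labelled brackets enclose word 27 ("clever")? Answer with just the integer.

10

The word sits inside ADJ, which is inside NP, inside PP, inside NP, inside PP, inside VP, inside S, inside SBAR, inside VP, inside S — 10 brackets in all.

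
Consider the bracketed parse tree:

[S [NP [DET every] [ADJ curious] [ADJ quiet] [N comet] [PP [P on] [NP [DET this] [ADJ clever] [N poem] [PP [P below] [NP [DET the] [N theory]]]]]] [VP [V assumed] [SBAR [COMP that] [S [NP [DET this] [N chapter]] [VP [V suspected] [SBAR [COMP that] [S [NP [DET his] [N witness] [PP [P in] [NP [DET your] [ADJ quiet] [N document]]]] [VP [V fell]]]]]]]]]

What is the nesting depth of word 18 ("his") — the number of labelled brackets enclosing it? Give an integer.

9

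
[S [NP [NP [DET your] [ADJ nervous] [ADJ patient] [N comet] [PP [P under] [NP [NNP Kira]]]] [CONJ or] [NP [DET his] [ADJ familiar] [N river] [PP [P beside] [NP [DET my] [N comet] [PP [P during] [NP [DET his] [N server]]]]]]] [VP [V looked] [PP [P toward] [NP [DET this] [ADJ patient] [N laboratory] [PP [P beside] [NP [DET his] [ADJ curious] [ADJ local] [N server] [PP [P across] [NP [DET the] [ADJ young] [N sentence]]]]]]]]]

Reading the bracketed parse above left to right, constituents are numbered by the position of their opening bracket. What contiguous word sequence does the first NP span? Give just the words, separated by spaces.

In left-to-right order the NP constituents are "your nervous patient comet under Kira or his familiar river beside my comet during his server"; "your nervous patient comet under Kira"; "Kira"; "his familiar river beside my comet during his server"; "my comet during his server"; "his server"; "this patient laboratory beside his curious local server across the young sentence"; "his curious local server across the young sentence"; "the young sentence". Number 1 is "your nervous patient comet under Kira or his familiar river beside my comet during his server".

your nervous patient comet under Kira or his familiar river beside my comet during his server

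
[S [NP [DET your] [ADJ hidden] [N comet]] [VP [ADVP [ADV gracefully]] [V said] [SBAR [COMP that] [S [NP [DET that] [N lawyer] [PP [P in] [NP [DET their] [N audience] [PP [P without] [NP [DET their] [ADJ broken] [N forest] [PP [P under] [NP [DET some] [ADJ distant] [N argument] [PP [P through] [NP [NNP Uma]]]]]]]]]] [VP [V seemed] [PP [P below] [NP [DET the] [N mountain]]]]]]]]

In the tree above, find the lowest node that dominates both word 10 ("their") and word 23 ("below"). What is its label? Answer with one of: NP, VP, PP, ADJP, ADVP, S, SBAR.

S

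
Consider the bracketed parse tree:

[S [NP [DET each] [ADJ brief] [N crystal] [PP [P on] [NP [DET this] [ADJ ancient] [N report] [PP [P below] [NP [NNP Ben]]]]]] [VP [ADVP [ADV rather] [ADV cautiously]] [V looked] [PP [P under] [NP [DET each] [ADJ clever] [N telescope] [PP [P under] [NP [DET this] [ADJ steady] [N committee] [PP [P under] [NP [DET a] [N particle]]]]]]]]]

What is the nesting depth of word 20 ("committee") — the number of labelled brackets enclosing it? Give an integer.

7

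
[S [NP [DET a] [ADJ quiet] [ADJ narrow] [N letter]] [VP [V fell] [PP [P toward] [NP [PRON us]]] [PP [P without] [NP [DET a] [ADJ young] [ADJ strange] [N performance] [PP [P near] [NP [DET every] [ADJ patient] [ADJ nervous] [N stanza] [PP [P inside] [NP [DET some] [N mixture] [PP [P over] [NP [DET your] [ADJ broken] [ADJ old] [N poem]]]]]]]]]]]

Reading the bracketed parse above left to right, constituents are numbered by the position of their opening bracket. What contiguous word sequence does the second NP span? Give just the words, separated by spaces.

The NP opening brackets appear, in order, over: "a quiet narrow letter"; "us"; "a young strange performance near every patient nervous stanza inside some mixture over your broken old poem"; "every patient nervous stanza inside some mixture over your broken old poem"; "some mixture over your broken old poem"; "your broken old poem". The second one spans "us".

us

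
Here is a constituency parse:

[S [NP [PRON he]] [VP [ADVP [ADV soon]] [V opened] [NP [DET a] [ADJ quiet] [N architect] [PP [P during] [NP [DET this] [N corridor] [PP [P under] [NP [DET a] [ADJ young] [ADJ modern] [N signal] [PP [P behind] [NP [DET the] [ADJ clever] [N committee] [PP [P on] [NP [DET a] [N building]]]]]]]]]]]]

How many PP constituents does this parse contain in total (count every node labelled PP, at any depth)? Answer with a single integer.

4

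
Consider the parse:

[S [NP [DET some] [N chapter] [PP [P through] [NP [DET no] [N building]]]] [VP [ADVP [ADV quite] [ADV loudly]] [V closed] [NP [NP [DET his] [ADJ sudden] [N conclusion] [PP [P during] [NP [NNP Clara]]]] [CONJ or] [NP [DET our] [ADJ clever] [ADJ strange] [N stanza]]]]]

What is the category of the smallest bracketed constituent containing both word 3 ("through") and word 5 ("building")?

PP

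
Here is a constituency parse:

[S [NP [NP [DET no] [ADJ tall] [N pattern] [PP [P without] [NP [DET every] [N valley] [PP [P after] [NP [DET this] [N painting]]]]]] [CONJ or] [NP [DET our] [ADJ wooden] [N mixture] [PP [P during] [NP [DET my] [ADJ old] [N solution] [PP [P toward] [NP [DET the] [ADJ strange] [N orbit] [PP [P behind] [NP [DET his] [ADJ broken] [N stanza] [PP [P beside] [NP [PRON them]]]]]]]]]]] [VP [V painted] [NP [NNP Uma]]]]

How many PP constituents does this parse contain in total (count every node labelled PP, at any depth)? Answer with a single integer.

6

Listing each PP by its span: [PP without every valley after this painting]; [PP after this painting]; [PP during my old solution toward the strange orbit behind his broken stanza beside them]; [PP toward the strange orbit behind his broken stanza beside them]; [PP behind his broken stanza beside them]; [PP beside them] — that makes 6.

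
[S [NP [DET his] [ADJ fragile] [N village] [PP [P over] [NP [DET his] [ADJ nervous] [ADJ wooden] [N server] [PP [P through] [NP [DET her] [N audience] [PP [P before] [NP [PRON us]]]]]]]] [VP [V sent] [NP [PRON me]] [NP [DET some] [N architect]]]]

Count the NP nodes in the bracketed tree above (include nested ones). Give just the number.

6

The NP constituents are: [NP his fragile village over his nervous wooden server through her audience before us]; [NP his nervous wooden server through her audience before us]; [NP her audience before us]; [NP us]; [NP me]; [NP some architect]. Total: 6.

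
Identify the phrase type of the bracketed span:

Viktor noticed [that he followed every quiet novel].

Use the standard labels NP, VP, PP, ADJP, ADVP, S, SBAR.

SBAR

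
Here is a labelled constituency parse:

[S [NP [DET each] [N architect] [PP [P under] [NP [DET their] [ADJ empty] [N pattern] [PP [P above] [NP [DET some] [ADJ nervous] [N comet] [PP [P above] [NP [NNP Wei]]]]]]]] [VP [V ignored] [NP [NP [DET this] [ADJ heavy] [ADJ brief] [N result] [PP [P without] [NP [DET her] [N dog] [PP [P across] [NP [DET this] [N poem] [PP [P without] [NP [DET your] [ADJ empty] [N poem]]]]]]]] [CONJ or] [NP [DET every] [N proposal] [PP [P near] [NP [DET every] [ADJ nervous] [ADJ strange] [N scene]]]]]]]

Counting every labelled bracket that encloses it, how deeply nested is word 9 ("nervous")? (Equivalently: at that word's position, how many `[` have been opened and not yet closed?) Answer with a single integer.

7

Counting open brackets not yet closed at "nervous": [S [NP [PP [NP [PP [NP [ADJ = 7.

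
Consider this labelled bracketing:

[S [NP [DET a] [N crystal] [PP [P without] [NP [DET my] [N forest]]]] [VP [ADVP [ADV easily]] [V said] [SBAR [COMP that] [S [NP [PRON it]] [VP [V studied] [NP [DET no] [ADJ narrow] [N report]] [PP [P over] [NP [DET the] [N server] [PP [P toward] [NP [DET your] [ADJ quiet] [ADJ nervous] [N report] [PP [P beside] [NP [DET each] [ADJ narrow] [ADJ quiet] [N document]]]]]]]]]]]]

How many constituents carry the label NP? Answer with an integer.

The NP constituents are: [NP a crystal without my forest]; [NP my forest]; [NP it]; [NP no narrow report]; [NP the server toward your quiet nervous report beside each narrow quiet document]; [NP your quiet nervous report beside each narrow quiet document] …. Total: 7.

7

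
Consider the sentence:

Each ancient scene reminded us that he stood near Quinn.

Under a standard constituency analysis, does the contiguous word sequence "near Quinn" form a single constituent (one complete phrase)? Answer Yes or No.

Yes

"near Quinn" is exactly the prepositional phrase [PP near Quinn], a complete constituent.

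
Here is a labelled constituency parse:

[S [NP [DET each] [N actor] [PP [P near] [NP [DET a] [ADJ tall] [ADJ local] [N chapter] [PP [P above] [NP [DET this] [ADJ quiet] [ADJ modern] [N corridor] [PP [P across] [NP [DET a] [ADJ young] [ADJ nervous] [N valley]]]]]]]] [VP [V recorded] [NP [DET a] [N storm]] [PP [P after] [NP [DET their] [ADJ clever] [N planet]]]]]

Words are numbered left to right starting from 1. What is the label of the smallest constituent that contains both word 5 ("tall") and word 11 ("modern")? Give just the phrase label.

NP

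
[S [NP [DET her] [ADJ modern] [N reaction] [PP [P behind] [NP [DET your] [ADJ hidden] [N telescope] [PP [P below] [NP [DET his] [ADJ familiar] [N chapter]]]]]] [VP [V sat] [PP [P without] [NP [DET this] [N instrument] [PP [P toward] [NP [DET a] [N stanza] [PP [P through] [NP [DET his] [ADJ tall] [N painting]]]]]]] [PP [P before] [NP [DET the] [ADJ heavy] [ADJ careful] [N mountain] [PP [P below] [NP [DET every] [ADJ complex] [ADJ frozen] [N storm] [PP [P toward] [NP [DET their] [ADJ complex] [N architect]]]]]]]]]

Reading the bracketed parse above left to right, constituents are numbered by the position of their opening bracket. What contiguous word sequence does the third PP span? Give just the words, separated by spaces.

Opening `[PP` markers occur at word positions 4, 8, 13, 16, 19, 23, 28, 33; the third of these opens the constituent [PP without this instrument toward a stanza through his tall painting].

without this instrument toward a stanza through his tall painting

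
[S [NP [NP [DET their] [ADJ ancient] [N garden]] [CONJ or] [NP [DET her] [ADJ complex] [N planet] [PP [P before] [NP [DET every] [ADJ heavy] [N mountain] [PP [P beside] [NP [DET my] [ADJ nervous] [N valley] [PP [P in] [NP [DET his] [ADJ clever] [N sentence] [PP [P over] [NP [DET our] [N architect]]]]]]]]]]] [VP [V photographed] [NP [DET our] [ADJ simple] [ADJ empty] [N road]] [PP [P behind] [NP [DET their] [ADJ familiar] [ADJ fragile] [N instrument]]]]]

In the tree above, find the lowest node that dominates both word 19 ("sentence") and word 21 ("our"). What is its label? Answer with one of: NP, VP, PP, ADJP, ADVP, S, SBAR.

NP

The smallest bracket enclosing both words is [NP his clever sentence over our architect], so the label is NP.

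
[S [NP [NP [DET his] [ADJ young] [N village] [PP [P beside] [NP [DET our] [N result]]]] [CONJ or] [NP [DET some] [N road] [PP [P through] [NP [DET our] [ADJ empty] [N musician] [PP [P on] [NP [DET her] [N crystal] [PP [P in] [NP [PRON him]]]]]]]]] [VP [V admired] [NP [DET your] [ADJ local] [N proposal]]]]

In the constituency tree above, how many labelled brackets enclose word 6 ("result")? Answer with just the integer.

6

Path from the root down to the word: S → NP → NP → PP → NP → N. That is 6 enclosing brackets.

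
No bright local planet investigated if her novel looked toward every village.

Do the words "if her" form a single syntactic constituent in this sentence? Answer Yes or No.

The sequence begins inside the complementizer "if" and ends inside the clause "her novel looked toward every village"; it crosses a phrase boundary, so no single node in the tree spans exactly those words.

No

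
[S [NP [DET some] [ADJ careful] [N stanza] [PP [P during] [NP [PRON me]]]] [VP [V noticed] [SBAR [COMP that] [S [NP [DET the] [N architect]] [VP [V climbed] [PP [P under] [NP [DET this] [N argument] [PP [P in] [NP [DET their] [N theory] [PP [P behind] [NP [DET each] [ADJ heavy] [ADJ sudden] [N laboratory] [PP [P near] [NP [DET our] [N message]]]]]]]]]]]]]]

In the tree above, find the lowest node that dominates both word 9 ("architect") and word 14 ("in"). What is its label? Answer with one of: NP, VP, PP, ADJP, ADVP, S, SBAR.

S

Word 9 lies under S → VP → SBAR → S → NP → N; word 14 lies under S → VP → SBAR → S → VP → PP → NP → PP → P. The lowest shared node is the S.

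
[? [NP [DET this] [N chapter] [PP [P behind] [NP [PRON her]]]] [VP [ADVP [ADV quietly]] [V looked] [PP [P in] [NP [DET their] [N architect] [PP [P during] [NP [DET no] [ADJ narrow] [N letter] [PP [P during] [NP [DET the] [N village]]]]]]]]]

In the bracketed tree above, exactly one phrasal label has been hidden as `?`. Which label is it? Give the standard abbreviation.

S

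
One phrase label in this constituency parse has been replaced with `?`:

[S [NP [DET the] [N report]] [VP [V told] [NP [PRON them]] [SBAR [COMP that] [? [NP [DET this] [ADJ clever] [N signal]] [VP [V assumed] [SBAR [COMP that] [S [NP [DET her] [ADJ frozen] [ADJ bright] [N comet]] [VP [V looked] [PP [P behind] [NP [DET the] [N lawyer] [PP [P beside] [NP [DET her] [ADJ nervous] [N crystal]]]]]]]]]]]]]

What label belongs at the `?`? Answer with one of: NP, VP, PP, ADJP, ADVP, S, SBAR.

S

The `?` node immediately contains: NP, VP. That is the internal structure of a clause, so the label is S.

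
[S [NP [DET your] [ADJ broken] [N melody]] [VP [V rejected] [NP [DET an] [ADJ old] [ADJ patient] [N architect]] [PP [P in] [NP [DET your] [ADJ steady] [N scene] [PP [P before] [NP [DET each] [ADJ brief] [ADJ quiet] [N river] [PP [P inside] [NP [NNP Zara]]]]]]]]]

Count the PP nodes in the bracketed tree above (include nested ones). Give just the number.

3

The PP constituents are: [PP in your steady scene before each brief quiet river inside Zara]; [PP before each brief quiet river inside Zara]; [PP inside Zara]. Total: 3.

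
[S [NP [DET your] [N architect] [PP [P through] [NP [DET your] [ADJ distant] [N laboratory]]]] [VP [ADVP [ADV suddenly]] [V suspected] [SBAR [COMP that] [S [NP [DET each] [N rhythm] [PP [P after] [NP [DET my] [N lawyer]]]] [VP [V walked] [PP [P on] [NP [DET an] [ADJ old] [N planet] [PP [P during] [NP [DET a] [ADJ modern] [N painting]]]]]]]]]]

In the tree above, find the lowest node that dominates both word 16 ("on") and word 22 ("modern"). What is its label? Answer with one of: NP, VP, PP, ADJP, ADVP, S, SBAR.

PP

Both words fall inside [PP on an old planet during a modern painting] (words 16–23), and no smaller constituent contains them both. Label: PP.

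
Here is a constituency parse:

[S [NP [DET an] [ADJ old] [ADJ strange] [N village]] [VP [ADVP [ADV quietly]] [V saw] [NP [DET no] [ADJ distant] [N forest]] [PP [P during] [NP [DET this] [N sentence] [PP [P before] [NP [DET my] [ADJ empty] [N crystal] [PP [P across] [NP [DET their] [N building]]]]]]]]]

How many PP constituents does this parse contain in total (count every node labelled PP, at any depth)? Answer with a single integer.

Scanning left to right, an opening `[PP` appears at word positions 10, 13, 17 — 3 in total.

3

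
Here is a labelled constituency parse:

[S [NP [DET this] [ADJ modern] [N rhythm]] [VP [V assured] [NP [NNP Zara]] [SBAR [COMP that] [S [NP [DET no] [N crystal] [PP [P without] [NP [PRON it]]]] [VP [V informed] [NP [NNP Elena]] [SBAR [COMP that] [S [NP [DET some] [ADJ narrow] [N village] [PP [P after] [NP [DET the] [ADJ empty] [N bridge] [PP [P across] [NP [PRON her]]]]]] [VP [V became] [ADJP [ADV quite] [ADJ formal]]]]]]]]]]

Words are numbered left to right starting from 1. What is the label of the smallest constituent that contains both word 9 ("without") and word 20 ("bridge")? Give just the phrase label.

S

Both words fall inside [S no crystal without it informed Elena that some narrow village after the empty bridge across her became quite formal] (words 7–25), and no smaller constituent contains them both. Label: S.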